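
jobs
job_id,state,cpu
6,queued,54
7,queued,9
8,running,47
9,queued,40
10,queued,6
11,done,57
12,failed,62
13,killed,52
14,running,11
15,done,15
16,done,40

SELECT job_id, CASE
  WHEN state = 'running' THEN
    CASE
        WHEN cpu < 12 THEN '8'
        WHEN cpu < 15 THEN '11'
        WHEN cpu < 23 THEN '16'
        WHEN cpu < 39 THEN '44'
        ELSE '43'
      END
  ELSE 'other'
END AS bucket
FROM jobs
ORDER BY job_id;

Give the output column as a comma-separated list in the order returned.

other, other, 43, other, other, other, other, other, 8, other, other

job_id=6: state='queued' → outer ELSE → other
job_id=7: state='queued' → outer ELSE → other
job_id=8: state='running' → inner[ELSE] → 43
job_id=9: state='queued' → outer ELSE → other
job_id=10: state='queued' → outer ELSE → other
job_id=11: state='done' → outer ELSE → other
job_id=12: state='failed' → outer ELSE → other
job_id=13: state='killed' → outer ELSE → other
job_id=14: state='running' → inner[cpu < 12] → 8
job_id=15: state='done' → outer ELSE → other
job_id=16: state='done' → outer ELSE → other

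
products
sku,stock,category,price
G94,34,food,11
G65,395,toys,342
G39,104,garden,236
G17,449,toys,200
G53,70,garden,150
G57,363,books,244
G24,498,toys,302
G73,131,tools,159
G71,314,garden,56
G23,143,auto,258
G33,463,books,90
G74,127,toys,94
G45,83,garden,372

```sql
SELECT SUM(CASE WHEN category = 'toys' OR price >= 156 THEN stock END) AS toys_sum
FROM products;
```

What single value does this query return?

sku=G94: ✗
sku=G65: ✓ → 395
sku=G39: ✓ → 104
sku=G17: ✓ → 449
sku=G53: ✗
sku=G57: ✓ → 363
sku=G24: ✓ → 498
sku=G73: ✓ → 131
sku=G71: ✗
sku=G23: ✓ → 143
sku=G33: ✗
sku=G74: ✓ → 127
sku=G45: ✓ → 83
toys_sum = 395 + 104 + 449 + 363 + 498 + 131 + 143 + 127 + 83 = 2293

2293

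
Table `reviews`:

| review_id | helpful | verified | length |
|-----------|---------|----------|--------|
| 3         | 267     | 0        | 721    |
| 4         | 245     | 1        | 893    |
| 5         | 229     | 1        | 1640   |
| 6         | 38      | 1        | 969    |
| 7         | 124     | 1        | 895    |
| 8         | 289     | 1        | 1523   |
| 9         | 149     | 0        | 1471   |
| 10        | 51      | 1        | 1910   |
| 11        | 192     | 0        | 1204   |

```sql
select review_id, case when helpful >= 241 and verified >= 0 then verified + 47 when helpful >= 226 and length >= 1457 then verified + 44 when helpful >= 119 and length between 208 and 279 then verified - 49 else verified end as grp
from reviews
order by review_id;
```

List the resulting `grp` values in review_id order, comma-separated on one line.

review_id=3: helpful >= 241 and verified >= 0 → 47
review_id=4: helpful >= 241 and verified >= 0 → 48
review_id=5: helpful >= 226 and length >= 1457 → 45
review_id=6: ELSE → 1
review_id=7: ELSE → 1
review_id=8: helpful >= 241 and verified >= 0 → 48
review_id=9: ELSE → 0
review_id=10: ELSE → 1
review_id=11: ELSE → 0

47, 48, 45, 1, 1, 48, 0, 1, 0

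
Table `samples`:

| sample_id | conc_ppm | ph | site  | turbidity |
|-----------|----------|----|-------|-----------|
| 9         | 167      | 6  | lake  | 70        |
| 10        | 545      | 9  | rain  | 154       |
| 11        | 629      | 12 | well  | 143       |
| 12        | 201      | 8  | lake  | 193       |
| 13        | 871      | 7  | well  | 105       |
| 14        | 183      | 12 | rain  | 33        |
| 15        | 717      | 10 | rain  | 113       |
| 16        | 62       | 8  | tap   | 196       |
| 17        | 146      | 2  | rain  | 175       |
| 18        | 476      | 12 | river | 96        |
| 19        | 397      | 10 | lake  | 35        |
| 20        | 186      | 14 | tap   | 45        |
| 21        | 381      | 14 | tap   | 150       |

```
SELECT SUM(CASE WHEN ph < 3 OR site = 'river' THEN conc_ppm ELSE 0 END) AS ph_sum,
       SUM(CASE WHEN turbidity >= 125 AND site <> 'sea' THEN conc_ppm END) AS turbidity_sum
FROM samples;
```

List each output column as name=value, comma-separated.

[ph_sum: ph < 3 OR site = 'river']
sample_id=9: ✗
sample_id=10: ✗
sample_id=11: ✗
sample_id=12: ✗
sample_id=13: ✗
sample_id=14: ✗
sample_id=15: ✗
sample_id=16: ✗
sample_id=17: ✓ → 146
sample_id=18: ✓ → 476
sample_id=19: ✗
sample_id=20: ✗
sample_id=21: ✗
ph_sum = 146 + 476 = 622
—
[turbidity_sum: turbidity >= 125 AND site <> 'sea']
sample_id=9: ✗
sample_id=10: ✓ → 545
sample_id=11: ✓ → 629
sample_id=12: ✓ → 201
sample_id=13: ✗
sample_id=14: ✗
sample_id=15: ✗
sample_id=16: ✓ → 62
sample_id=17: ✓ → 146
sample_id=18: ✗
sample_id=19: ✗
sample_id=20: ✗
sample_id=21: ✓ → 381
turbidity_sum = 545 + 629 + 201 + 62 + 146 + 381 = 1964

ph_sum=622, turbidity_sum=1964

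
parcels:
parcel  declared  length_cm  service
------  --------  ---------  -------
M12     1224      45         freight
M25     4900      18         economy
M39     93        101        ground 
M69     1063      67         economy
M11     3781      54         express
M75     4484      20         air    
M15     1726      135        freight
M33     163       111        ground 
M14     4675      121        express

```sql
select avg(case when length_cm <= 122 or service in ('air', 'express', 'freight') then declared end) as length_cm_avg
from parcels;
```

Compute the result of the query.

parcel=M12: ✓ → 1224
parcel=M25: ✓ → 4900
parcel=M39: ✓ → 93
parcel=M69: ✓ → 1063
parcel=M11: ✓ → 3781
parcel=M75: ✓ → 4484
parcel=M15: ✓ → 1726
parcel=M33: ✓ → 163
parcel=M14: ✓ → 4675
length_cm_avg = (1224 + 4900 + 93 + 1063 + 3781 + 4484 + 1726 + 163 + 4675) / 9 = 2456.5555555556

2456.5555555556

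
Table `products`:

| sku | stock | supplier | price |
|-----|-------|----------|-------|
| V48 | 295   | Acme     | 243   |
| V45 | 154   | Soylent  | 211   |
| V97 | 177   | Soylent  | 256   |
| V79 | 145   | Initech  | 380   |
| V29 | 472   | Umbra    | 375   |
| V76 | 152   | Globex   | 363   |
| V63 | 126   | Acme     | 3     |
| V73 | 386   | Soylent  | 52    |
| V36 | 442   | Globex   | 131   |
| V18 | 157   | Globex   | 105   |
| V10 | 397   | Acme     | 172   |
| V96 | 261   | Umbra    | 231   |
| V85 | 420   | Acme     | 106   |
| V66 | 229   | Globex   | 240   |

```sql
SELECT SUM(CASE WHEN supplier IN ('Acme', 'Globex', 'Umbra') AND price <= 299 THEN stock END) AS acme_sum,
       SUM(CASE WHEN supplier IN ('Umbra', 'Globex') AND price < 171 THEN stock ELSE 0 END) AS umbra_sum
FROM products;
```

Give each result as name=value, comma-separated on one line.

[acme_sum: supplier IN ('Acme', 'Globex', 'Umbra') AND price <= 299]
sku=V48: ✓ → 295
sku=V45: ✗
sku=V97: ✗
sku=V79: ✗
sku=V29: ✗
sku=V76: ✗
sku=V63: ✓ → 126
sku=V73: ✗
sku=V36: ✓ → 442
sku=V18: ✓ → 157
sku=V10: ✓ → 397
sku=V96: ✓ → 261
sku=V85: ✓ → 420
sku=V66: ✓ → 229
acme_sum = 295 + 126 + 442 + 157 + 397 + 261 + 420 + 229 = 2327
—
[umbra_sum: supplier IN ('Umbra', 'Globex') AND price < 171]
sku=V48: ✗
sku=V45: ✗
sku=V97: ✗
sku=V79: ✗
sku=V29: ✗
sku=V76: ✗
sku=V63: ✗
sku=V73: ✗
sku=V36: ✓ → 442
sku=V18: ✓ → 157
sku=V10: ✗
sku=V96: ✗
sku=V85: ✗
sku=V66: ✗
umbra_sum = 442 + 157 = 599

acme_sum=2327, umbra_sum=599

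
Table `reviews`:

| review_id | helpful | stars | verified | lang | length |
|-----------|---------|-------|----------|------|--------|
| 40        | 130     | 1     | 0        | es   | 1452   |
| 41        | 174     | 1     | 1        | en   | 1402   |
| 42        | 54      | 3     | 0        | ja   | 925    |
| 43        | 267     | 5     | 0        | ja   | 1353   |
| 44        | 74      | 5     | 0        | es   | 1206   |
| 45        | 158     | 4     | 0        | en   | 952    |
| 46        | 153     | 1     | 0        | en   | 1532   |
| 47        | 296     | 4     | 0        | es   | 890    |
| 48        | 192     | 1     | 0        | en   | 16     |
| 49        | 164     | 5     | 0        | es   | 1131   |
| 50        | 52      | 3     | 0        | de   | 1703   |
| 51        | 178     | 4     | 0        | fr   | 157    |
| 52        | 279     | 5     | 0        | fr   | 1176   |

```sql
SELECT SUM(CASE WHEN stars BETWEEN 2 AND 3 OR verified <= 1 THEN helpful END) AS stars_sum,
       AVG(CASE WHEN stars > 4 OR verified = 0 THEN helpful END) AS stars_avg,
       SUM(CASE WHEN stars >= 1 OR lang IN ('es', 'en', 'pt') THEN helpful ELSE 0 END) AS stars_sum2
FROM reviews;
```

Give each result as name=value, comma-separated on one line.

[stars_sum: stars BETWEEN 2 AND 3 OR verified <= 1]
review_id=40: ✓ → 130
review_id=41: ✓ → 174
review_id=42: ✓ → 54
review_id=43: ✓ → 267
review_id=44: ✓ → 74
review_id=45: ✓ → 158
review_id=46: ✓ → 153
review_id=47: ✓ → 296
review_id=48: ✓ → 192
review_id=49: ✓ → 164
review_id=50: ✓ → 52
review_id=51: ✓ → 178
review_id=52: ✓ → 279
stars_sum = 130 + 174 + 54 + 267 + 74 + 158 + 153 + 296 + 192 + 164 + 52 + 178 + 279 = 2171
—
[stars_avg: stars > 4 OR verified = 0]
review_id=40: ✓ → 130
review_id=41: ✗
review_id=42: ✓ → 54
review_id=43: ✓ → 267
review_id=44: ✓ → 74
review_id=45: ✓ → 158
review_id=46: ✓ → 153
review_id=47: ✓ → 296
review_id=48: ✓ → 192
review_id=49: ✓ → 164
review_id=50: ✓ → 52
review_id=51: ✓ → 178
review_id=52: ✓ → 279
stars_avg = (130 + 54 + 267 + 74 + 158 + 153 + 296 + 192 + 164 + 52 + 178 + 279) / 12 = 166.4166666667
—
[stars_sum2: stars >= 1 OR lang IN ('es', 'en', 'pt')]
review_id=40: ✓ → 130
review_id=41: ✓ → 174
review_id=42: ✓ → 54
review_id=43: ✓ → 267
review_id=44: ✓ → 74
review_id=45: ✓ → 158
review_id=46: ✓ → 153
review_id=47: ✓ → 296
review_id=48: ✓ → 192
review_id=49: ✓ → 164
review_id=50: ✓ → 52
review_id=51: ✓ → 178
review_id=52: ✓ → 279
stars_sum2 = 130 + 174 + 54 + 267 + 74 + 158 + 153 + 296 + 192 + 164 + 52 + 178 + 279 = 2171

stars_sum=2171, stars_avg=166.4166666667, stars_sum2=2171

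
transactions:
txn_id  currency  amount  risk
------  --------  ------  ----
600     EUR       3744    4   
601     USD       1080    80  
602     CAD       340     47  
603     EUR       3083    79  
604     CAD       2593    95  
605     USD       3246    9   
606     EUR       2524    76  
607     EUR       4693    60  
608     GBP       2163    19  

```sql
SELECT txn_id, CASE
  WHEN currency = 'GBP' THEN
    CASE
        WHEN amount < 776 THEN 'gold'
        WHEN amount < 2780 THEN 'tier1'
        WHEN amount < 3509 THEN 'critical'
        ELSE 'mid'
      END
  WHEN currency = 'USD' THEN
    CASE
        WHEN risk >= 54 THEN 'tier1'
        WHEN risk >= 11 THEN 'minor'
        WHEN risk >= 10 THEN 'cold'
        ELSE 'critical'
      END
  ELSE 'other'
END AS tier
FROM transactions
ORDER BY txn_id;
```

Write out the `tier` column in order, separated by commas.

txn_id=600: currency='EUR' → outer ELSE → other
txn_id=601: currency='USD' → inner[risk >= 54] → tier1
txn_id=602: currency='CAD' → outer ELSE → other
txn_id=603: currency='EUR' → outer ELSE → other
txn_id=604: currency='CAD' → outer ELSE → other
txn_id=605: currency='USD' → inner[ELSE] → critical
txn_id=606: currency='EUR' → outer ELSE → other
txn_id=607: currency='EUR' → outer ELSE → other
txn_id=608: currency='GBP' → inner[amount < 2780] → tier1

other, tier1, other, other, other, critical, other, other, tier1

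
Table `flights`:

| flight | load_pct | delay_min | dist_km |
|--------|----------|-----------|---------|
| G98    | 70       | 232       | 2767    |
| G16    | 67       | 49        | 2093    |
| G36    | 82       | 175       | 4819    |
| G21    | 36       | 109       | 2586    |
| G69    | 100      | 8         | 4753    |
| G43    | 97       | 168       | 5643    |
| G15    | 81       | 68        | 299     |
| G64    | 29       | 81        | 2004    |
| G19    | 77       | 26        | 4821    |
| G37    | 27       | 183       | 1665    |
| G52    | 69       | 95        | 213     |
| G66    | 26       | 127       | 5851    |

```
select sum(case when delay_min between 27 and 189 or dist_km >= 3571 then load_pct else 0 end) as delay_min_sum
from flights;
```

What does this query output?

flight=G98: ✗
flight=G16: ✓ → 67
flight=G36: ✓ → 82
flight=G21: ✓ → 36
flight=G69: ✓ → 100
flight=G43: ✓ → 97
flight=G15: ✓ → 81
flight=G64: ✓ → 29
flight=G19: ✓ → 77
flight=G37: ✓ → 27
flight=G52: ✓ → 69
flight=G66: ✓ → 26
delay_min_sum = 67 + 82 + 36 + 100 + 97 + 81 + 29 + 77 + 27 + 69 + 26 = 691

691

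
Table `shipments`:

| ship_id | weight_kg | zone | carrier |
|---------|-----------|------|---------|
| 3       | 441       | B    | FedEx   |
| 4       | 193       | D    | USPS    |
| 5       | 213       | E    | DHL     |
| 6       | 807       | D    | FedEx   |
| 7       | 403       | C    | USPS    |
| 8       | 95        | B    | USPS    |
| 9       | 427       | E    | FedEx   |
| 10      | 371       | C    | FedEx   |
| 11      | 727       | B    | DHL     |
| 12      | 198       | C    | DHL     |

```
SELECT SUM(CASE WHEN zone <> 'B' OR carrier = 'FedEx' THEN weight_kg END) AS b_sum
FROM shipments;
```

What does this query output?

ship_id=3: ✓ → 441
ship_id=4: ✓ → 193
ship_id=5: ✓ → 213
ship_id=6: ✓ → 807
ship_id=7: ✓ → 403
ship_id=8: ✗
ship_id=9: ✓ → 427
ship_id=10: ✓ → 371
ship_id=11: ✗
ship_id=12: ✓ → 198
b_sum = 441 + 193 + 213 + 807 + 403 + 427 + 371 + 198 = 3053

3053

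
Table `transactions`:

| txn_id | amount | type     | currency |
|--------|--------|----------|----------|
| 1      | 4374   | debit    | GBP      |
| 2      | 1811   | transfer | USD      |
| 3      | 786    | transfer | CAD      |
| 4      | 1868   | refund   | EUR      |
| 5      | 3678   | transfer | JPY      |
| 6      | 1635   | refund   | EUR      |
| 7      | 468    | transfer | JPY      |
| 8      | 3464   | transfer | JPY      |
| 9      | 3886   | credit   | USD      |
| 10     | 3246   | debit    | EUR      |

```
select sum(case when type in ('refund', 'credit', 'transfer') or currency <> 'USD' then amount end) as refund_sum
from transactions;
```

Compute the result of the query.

25216

txn_id=1: ✓ → 4374
txn_id=2: ✓ → 1811
txn_id=3: ✓ → 786
txn_id=4: ✓ → 1868
txn_id=5: ✓ → 3678
txn_id=6: ✓ → 1635
txn_id=7: ✓ → 468
txn_id=8: ✓ → 3464
txn_id=9: ✓ → 3886
txn_id=10: ✓ → 3246
refund_sum = 4374 + 1811 + 786 + 1868 + 3678 + 1635 + 468 + 3464 + 3886 + 3246 = 25216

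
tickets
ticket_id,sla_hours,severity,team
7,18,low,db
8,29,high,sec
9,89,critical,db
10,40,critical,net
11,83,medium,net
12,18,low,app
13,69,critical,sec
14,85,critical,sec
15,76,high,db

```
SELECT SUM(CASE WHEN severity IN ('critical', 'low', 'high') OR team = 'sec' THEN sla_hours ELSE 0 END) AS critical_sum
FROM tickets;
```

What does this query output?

424

ticket_id=7: ✓ → 18
ticket_id=8: ✓ → 29
ticket_id=9: ✓ → 89
ticket_id=10: ✓ → 40
ticket_id=11: ✗
ticket_id=12: ✓ → 18
ticket_id=13: ✓ → 69
ticket_id=14: ✓ → 85
ticket_id=15: ✓ → 76
critical_sum = 18 + 29 + 89 + 40 + 18 + 69 + 85 + 76 = 424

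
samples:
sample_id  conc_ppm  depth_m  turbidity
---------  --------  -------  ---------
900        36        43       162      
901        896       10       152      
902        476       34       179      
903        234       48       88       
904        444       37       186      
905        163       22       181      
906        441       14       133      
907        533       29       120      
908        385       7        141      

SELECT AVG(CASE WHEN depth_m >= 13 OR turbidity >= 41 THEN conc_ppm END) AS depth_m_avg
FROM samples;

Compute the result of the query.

400.8888888889

sample_id=900: ✓ → 36
sample_id=901: ✓ → 896
sample_id=902: ✓ → 476
sample_id=903: ✓ → 234
sample_id=904: ✓ → 444
sample_id=905: ✓ → 163
sample_id=906: ✓ → 441
sample_id=907: ✓ → 533
sample_id=908: ✓ → 385
depth_m_avg = (36 + 896 + 476 + 234 + 444 + 163 + 441 + 533 + 385) / 9 = 400.8888888889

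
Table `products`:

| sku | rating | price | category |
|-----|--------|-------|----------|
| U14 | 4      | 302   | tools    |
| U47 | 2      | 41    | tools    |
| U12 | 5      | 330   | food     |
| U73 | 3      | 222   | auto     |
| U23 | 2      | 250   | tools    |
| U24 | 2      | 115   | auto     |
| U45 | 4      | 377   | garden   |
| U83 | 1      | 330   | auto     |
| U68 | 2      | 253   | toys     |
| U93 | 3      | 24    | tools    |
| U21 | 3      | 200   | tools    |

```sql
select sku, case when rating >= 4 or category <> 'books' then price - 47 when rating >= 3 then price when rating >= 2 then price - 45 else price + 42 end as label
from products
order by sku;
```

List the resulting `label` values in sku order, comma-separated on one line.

283, 255, 153, 203, 68, 330, -6, 206, 175, 283, -23

sku=U12: rating >= 4 or category <> 'books' → 283
sku=U14: rating >= 4 or category <> 'books' → 255
sku=U21: rating >= 4 or category <> 'books' → 153
sku=U23: rating >= 4 or category <> 'books' → 203
sku=U24: rating >= 4 or category <> 'books' → 68
sku=U45: rating >= 4 or category <> 'books' → 330
sku=U47: rating >= 4 or category <> 'books' → -6
sku=U68: rating >= 4 or category <> 'books' → 206
sku=U73: rating >= 4 or category <> 'books' → 175
sku=U83: rating >= 4 or category <> 'books' → 283
sku=U93: rating >= 4 or category <> 'books' → -23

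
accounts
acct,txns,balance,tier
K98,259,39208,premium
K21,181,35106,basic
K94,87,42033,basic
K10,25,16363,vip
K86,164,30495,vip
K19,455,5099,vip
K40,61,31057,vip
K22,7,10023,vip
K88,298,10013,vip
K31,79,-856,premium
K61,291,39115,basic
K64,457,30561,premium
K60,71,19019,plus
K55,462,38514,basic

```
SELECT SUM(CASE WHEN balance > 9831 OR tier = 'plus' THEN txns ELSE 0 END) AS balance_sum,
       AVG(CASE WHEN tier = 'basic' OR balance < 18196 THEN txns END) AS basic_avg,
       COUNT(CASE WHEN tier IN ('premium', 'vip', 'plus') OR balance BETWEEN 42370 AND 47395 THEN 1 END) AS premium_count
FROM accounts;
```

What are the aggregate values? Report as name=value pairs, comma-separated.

[balance_sum: balance > 9831 OR tier = 'plus']
acct=K98: ✓ → 259
acct=K21: ✓ → 181
acct=K94: ✓ → 87
acct=K10: ✓ → 25
acct=K86: ✓ → 164
acct=K19: ✗
acct=K40: ✓ → 61
acct=K22: ✓ → 7
acct=K88: ✓ → 298
acct=K31: ✗
acct=K61: ✓ → 291
acct=K64: ✓ → 457
acct=K60: ✓ → 71
acct=K55: ✓ → 462
balance_sum = 259 + 181 + 87 + 25 + 164 + 61 + 7 + 298 + 291 + 457 + 71 + 462 = 2363
—
[basic_avg: tier = 'basic' OR balance < 18196]
acct=K98: ✗
acct=K21: ✓ → 181
acct=K94: ✓ → 87
acct=K10: ✓ → 25
acct=K86: ✗
acct=K19: ✓ → 455
acct=K40: ✗
acct=K22: ✓ → 7
acct=K88: ✓ → 298
acct=K31: ✓ → 79
acct=K61: ✓ → 291
acct=K64: ✗
acct=K60: ✗
acct=K55: ✓ → 462
basic_avg = (181 + 87 + 25 + 455 + 7 + 298 + 79 + 291 + 462) / 9 = 209.4444444444
—
[premium_count: tier IN ('premium', 'vip', 'plus') OR balance BETWEEN 42370 AND 47395]
acct=K98: ✓ → 1
acct=K21: ✗
acct=K94: ✗
acct=K10: ✓ → 1
acct=K86: ✓ → 1
acct=K19: ✓ → 1
acct=K40: ✓ → 1
acct=K22: ✓ → 1
acct=K88: ✓ → 1
acct=K31: ✓ → 1
acct=K61: ✗
acct=K64: ✓ → 1
acct=K60: ✓ → 1
acct=K55: ✗
premium_count = COUNT(1, 1, 1, 1, 1, 1, 1, 1, 1, 1) = 10

balance_sum=2363, basic_avg=209.4444444444, premium_count=10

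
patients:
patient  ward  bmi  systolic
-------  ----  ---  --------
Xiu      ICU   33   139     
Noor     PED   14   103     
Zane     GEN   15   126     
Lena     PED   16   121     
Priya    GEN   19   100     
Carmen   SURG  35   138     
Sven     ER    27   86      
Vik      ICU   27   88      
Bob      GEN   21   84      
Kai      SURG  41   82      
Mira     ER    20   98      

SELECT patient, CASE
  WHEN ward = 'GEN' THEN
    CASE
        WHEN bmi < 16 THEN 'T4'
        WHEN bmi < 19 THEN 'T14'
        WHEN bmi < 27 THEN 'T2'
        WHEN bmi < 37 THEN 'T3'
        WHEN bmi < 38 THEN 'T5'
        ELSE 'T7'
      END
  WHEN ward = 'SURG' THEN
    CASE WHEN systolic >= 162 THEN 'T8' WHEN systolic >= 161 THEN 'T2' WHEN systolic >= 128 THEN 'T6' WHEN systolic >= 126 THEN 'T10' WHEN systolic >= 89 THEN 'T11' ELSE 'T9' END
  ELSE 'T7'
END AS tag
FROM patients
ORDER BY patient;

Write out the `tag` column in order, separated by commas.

T2, T6, T9, T7, T7, T7, T2, T7, T7, T7, T4

patient=Bob: ward='GEN' → inner[bmi < 27] → T2
patient=Carmen: ward='SURG' → inner[systolic >= 128] → T6
patient=Kai: ward='SURG' → inner[ELSE] → T9
patient=Lena: ward='PED' → outer ELSE → T7
patient=Mira: ward='ER' → outer ELSE → T7
patient=Noor: ward='PED' → outer ELSE → T7
patient=Priya: ward='GEN' → inner[bmi < 27] → T2
patient=Sven: ward='ER' → outer ELSE → T7
patient=Vik: ward='ICU' → outer ELSE → T7
patient=Xiu: ward='ICU' → outer ELSE → T7
patient=Zane: ward='GEN' → inner[bmi < 16] → T4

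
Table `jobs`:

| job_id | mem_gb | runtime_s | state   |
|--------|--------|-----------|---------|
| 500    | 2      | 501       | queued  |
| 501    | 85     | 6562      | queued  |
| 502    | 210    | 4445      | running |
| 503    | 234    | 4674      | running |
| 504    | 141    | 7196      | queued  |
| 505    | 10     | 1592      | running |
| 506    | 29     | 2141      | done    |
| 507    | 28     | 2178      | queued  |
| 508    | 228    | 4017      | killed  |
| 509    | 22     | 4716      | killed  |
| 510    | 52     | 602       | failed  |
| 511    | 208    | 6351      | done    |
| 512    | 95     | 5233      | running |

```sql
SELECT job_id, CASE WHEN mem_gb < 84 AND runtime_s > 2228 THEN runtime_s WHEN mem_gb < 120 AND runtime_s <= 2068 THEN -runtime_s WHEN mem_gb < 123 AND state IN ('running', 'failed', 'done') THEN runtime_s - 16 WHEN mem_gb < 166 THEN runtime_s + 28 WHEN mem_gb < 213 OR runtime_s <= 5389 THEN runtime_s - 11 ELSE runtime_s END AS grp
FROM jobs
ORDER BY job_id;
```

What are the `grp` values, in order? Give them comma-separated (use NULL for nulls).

-501, 6590, 4434, 4663, 7224, -1592, 2125, 2206, 4006, 4716, -602, 6340, 5217

job_id=500: mem_gb < 120 AND runtime_s <= 2068 → -501
job_id=501: mem_gb < 166 → 6590
job_id=502: mem_gb < 213 OR runtime_s <= 5389 → 4434
job_id=503: mem_gb < 213 OR runtime_s <= 5389 → 4663
job_id=504: mem_gb < 166 → 7224
job_id=505: mem_gb < 120 AND runtime_s <= 2068 → -1592
job_id=506: mem_gb < 123 AND state IN ('running', 'failed', 'done') → 2125
job_id=507: mem_gb < 166 → 2206
job_id=508: mem_gb < 213 OR runtime_s <= 5389 → 4006
job_id=509: mem_gb < 84 AND runtime_s > 2228 → 4716
job_id=510: mem_gb < 120 AND runtime_s <= 2068 → -602
job_id=511: mem_gb < 213 OR runtime_s <= 5389 → 6340
job_id=512: mem_gb < 123 AND state IN ('running', 'failed', 'done') → 5217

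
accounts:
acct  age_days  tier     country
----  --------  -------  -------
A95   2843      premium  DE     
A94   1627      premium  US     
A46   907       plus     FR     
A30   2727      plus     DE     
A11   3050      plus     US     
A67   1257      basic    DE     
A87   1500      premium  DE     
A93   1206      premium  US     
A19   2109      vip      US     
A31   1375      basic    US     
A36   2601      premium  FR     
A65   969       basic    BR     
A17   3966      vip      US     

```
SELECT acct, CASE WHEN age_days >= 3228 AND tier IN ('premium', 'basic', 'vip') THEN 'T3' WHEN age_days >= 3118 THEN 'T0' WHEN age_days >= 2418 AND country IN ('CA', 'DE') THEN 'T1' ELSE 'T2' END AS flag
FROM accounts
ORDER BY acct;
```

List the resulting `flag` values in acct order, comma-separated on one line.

T2, T3, T2, T1, T2, T2, T2, T2, T2, T2, T2, T2, T1

acct=A11: ELSE → T2
acct=A17: age_days >= 3228 AND tier IN ('premium', 'basic', 'vip') → T3
acct=A19: ELSE → T2
acct=A30: age_days >= 2418 AND country IN ('CA', 'DE') → T1
acct=A31: ELSE → T2
acct=A36: ELSE → T2
acct=A46: ELSE → T2
acct=A65: ELSE → T2
acct=A67: ELSE → T2
acct=A87: ELSE → T2
acct=A93: ELSE → T2
acct=A94: ELSE → T2
acct=A95: age_days >= 2418 AND country IN ('CA', 'DE') → T1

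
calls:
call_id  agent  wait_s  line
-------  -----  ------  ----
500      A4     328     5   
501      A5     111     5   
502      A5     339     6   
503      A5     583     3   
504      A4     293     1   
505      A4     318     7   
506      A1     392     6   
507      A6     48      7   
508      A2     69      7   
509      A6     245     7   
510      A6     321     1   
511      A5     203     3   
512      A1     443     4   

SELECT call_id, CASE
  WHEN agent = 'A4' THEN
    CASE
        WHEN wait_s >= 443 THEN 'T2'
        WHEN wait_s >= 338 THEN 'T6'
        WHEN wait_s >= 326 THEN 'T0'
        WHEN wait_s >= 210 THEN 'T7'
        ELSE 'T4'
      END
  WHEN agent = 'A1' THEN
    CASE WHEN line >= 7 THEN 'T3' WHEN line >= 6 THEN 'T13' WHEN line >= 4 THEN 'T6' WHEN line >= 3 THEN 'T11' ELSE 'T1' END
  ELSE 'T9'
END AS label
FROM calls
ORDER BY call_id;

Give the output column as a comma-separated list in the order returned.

call_id=500: agent='A4' → inner[wait_s >= 326] → T0
call_id=501: agent='A5' → outer ELSE → T9
call_id=502: agent='A5' → outer ELSE → T9
call_id=503: agent='A5' → outer ELSE → T9
call_id=504: agent='A4' → inner[wait_s >= 210] → T7
call_id=505: agent='A4' → inner[wait_s >= 210] → T7
call_id=506: agent='A1' → inner[line >= 6] → T13
call_id=507: agent='A6' → outer ELSE → T9
call_id=508: agent='A2' → outer ELSE → T9
call_id=509: agent='A6' → outer ELSE → T9
call_id=510: agent='A6' → outer ELSE → T9
call_id=511: agent='A5' → outer ELSE → T9
call_id=512: agent='A1' → inner[line >= 4] → T6

T0, T9, T9, T9, T7, T7, T13, T9, T9, T9, T9, T9, T6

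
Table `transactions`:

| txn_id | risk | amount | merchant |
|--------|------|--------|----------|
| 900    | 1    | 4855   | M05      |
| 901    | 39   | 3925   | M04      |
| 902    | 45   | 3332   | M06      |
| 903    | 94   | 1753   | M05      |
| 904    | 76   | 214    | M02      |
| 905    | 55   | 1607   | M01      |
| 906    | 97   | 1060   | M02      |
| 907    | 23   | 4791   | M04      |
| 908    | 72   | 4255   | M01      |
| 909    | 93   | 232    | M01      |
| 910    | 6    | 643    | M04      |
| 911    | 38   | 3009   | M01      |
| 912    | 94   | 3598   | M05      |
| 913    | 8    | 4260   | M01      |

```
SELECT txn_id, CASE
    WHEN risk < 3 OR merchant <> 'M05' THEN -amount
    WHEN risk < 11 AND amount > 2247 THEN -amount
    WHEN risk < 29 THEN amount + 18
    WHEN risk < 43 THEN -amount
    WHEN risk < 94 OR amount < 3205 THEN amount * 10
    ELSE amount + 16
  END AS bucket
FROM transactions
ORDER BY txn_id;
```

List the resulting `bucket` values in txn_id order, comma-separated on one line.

-4855, -3925, -3332, 17530, -214, -1607, -1060, -4791, -4255, -232, -643, -3009, 3614, -4260

txn_id=900: risk < 3 OR merchant <> 'M05' → -4855
txn_id=901: risk < 3 OR merchant <> 'M05' → -3925
txn_id=902: risk < 3 OR merchant <> 'M05' → -3332
txn_id=903: risk < 94 OR amount < 3205 → 17530
txn_id=904: risk < 3 OR merchant <> 'M05' → -214
txn_id=905: risk < 3 OR merchant <> 'M05' → -1607
txn_id=906: risk < 3 OR merchant <> 'M05' → -1060
txn_id=907: risk < 3 OR merchant <> 'M05' → -4791
txn_id=908: risk < 3 OR merchant <> 'M05' → -4255
txn_id=909: risk < 3 OR merchant <> 'M05' → -232
txn_id=910: risk < 3 OR merchant <> 'M05' → -643
txn_id=911: risk < 3 OR merchant <> 'M05' → -3009
txn_id=912: ELSE → 3614
txn_id=913: risk < 3 OR merchant <> 'M05' → -4260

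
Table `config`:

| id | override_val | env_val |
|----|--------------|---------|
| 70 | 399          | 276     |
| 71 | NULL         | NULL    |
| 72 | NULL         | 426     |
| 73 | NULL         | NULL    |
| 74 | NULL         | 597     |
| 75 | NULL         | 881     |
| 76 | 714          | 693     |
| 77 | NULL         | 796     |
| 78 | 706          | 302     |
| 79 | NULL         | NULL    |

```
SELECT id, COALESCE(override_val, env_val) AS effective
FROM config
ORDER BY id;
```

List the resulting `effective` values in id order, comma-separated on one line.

id=70: override_val=399 → 399
id=71: override_val=NULL, env_val=NULL (all NULL) → NULL
id=72: override_val=NULL, env_val=426 → 426
id=73: override_val=NULL, env_val=NULL (all NULL) → NULL
id=74: override_val=NULL, env_val=597 → 597
id=75: override_val=NULL, env_val=881 → 881
id=76: override_val=714 → 714
id=77: override_val=NULL, env_val=796 → 796
id=78: override_val=706 → 706
id=79: override_val=NULL, env_val=NULL (all NULL) → NULL

399, NULL, 426, NULL, 597, 881, 714, 796, 706, NULL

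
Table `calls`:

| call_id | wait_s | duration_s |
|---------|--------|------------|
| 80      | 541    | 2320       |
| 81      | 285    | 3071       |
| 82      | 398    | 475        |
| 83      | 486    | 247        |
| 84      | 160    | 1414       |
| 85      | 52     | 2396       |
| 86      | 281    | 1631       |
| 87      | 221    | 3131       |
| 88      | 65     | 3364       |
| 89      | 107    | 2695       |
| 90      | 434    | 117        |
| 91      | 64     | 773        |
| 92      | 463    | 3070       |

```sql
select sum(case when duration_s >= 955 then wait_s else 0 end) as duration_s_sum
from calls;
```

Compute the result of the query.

call_id=80: ✓ → 541
call_id=81: ✓ → 285
call_id=82: ✗
call_id=83: ✗
call_id=84: ✓ → 160
call_id=85: ✓ → 52
call_id=86: ✓ → 281
call_id=87: ✓ → 221
call_id=88: ✓ → 65
call_id=89: ✓ → 107
call_id=90: ✗
call_id=91: ✗
call_id=92: ✓ → 463
duration_s_sum = 541 + 285 + 160 + 52 + 281 + 221 + 65 + 107 + 463 = 2175

2175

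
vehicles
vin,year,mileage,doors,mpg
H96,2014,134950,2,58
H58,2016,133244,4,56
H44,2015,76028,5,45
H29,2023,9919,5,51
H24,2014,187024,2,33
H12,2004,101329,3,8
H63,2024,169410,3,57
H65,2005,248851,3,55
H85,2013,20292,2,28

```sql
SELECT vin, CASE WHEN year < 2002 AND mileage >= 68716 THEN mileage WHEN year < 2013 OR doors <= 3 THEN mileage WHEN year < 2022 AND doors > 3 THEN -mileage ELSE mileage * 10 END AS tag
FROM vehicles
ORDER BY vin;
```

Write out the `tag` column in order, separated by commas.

101329, 187024, 99190, -76028, -133244, 169410, 248851, 20292, 134950

vin=H12: year < 2013 OR doors <= 3 → 101329
vin=H24: year < 2013 OR doors <= 3 → 187024
vin=H29: ELSE → 99190
vin=H44: year < 2022 AND doors > 3 → -76028
vin=H58: year < 2022 AND doors > 3 → -133244
vin=H63: year < 2013 OR doors <= 3 → 169410
vin=H65: year < 2013 OR doors <= 3 → 248851
vin=H85: year < 2013 OR doors <= 3 → 20292
vin=H96: year < 2013 OR doors <= 3 → 134950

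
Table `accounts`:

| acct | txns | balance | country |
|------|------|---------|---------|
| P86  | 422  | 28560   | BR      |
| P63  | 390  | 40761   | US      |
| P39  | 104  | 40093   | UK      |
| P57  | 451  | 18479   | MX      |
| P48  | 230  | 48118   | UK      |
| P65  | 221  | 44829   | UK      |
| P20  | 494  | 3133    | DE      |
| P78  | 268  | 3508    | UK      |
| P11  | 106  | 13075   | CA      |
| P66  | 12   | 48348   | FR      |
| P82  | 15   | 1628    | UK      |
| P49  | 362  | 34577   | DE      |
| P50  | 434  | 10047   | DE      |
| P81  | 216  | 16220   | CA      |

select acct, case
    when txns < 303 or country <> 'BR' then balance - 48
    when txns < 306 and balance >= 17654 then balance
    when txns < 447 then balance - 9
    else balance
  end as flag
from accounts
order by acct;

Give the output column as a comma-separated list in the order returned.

acct=P11: txns < 303 or country <> 'BR' → 13027
acct=P20: txns < 303 or country <> 'BR' → 3085
acct=P39: txns < 303 or country <> 'BR' → 40045
acct=P48: txns < 303 or country <> 'BR' → 48070
acct=P49: txns < 303 or country <> 'BR' → 34529
acct=P50: txns < 303 or country <> 'BR' → 9999
acct=P57: txns < 303 or country <> 'BR' → 18431
acct=P63: txns < 303 or country <> 'BR' → 40713
acct=P65: txns < 303 or country <> 'BR' → 44781
acct=P66: txns < 303 or country <> 'BR' → 48300
acct=P78: txns < 303 or country <> 'BR' → 3460
acct=P81: txns < 303 or country <> 'BR' → 16172
acct=P82: txns < 303 or country <> 'BR' → 1580
acct=P86: txns < 447 → 28551

13027, 3085, 40045, 48070, 34529, 9999, 18431, 40713, 44781, 48300, 3460, 16172, 1580, 28551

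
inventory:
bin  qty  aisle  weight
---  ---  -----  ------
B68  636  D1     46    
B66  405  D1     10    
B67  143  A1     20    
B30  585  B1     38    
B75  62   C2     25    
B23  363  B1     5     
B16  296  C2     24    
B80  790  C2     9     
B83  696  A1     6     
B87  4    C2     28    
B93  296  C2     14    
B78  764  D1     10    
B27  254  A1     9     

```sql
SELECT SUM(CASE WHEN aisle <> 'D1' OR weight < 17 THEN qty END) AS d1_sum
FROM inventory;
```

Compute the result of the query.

bin=B68: ✗
bin=B66: ✓ → 405
bin=B67: ✓ → 143
bin=B30: ✓ → 585
bin=B75: ✓ → 62
bin=B23: ✓ → 363
bin=B16: ✓ → 296
bin=B80: ✓ → 790
bin=B83: ✓ → 696
bin=B87: ✓ → 4
bin=B93: ✓ → 296
bin=B78: ✓ → 764
bin=B27: ✓ → 254
d1_sum = 405 + 143 + 585 + 62 + 363 + 296 + 790 + 696 + 4 + 296 + 764 + 254 = 4658

4658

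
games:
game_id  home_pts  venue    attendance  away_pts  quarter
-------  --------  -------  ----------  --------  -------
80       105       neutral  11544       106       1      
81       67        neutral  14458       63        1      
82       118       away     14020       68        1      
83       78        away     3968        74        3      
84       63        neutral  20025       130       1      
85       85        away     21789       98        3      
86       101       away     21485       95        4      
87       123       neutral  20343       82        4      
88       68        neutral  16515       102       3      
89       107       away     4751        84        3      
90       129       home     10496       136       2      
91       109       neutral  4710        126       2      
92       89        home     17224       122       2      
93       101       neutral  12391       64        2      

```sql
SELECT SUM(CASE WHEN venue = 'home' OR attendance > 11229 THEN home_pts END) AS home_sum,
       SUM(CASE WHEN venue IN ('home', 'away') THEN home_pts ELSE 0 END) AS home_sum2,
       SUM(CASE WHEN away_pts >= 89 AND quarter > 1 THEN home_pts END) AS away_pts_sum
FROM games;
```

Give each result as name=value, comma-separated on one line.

home_sum=1049, home_sum2=707, away_pts_sum=581

[home_sum: venue = 'home' OR attendance > 11229]
game_id=80: ✓ → 105
game_id=81: ✓ → 67
game_id=82: ✓ → 118
game_id=83: ✗
game_id=84: ✓ → 63
game_id=85: ✓ → 85
game_id=86: ✓ → 101
game_id=87: ✓ → 123
game_id=88: ✓ → 68
game_id=89: ✗
game_id=90: ✓ → 129
game_id=91: ✗
game_id=92: ✓ → 89
game_id=93: ✓ → 101
home_sum = 105 + 67 + 118 + 63 + 85 + 101 + 123 + 68 + 129 + 89 + 101 = 1049
—
[home_sum2: venue IN ('home', 'away')]
game_id=80: ✗
game_id=81: ✗
game_id=82: ✓ → 118
game_id=83: ✓ → 78
game_id=84: ✗
game_id=85: ✓ → 85
game_id=86: ✓ → 101
game_id=87: ✗
game_id=88: ✗
game_id=89: ✓ → 107
game_id=90: ✓ → 129
game_id=91: ✗
game_id=92: ✓ → 89
game_id=93: ✗
home_sum2 = 118 + 78 + 85 + 101 + 107 + 129 + 89 = 707
—
[away_pts_sum: away_pts >= 89 AND quarter > 1]
game_id=80: ✗
game_id=81: ✗
game_id=82: ✗
game_id=83: ✗
game_id=84: ✗
game_id=85: ✓ → 85
game_id=86: ✓ → 101
game_id=87: ✗
game_id=88: ✓ → 68
game_id=89: ✗
game_id=90: ✓ → 129
game_id=91: ✓ → 109
game_id=92: ✓ → 89
game_id=93: ✗
away_pts_sum = 85 + 101 + 68 + 129 + 109 + 89 = 581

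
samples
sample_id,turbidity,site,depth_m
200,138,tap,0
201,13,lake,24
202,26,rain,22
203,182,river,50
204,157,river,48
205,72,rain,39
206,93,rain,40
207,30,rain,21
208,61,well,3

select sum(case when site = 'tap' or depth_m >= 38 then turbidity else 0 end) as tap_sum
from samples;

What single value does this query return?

642

sample_id=200: ✓ → 138
sample_id=201: ✗
sample_id=202: ✗
sample_id=203: ✓ → 182
sample_id=204: ✓ → 157
sample_id=205: ✓ → 72
sample_id=206: ✓ → 93
sample_id=207: ✗
sample_id=208: ✗
tap_sum = 138 + 182 + 157 + 72 + 93 = 642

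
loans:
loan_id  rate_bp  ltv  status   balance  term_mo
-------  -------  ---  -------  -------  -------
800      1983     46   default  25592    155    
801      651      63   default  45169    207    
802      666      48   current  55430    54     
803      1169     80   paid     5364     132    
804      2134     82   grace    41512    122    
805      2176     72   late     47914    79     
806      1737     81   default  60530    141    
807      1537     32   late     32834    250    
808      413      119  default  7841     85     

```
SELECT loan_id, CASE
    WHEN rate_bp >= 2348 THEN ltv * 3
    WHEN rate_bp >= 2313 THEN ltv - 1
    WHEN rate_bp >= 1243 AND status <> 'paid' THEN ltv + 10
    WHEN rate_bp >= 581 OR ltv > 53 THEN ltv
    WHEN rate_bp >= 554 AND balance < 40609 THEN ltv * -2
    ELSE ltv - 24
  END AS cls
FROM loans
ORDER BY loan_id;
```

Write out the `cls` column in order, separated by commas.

56, 63, 48, 80, 92, 82, 91, 42, 119

loan_id=800: rate_bp >= 1243 AND status <> 'paid' → 56
loan_id=801: rate_bp >= 581 OR ltv > 53 → 63
loan_id=802: rate_bp >= 581 OR ltv > 53 → 48
loan_id=803: rate_bp >= 581 OR ltv > 53 → 80
loan_id=804: rate_bp >= 1243 AND status <> 'paid' → 92
loan_id=805: rate_bp >= 1243 AND status <> 'paid' → 82
loan_id=806: rate_bp >= 1243 AND status <> 'paid' → 91
loan_id=807: rate_bp >= 1243 AND status <> 'paid' → 42
loan_id=808: rate_bp >= 581 OR ltv > 53 → 119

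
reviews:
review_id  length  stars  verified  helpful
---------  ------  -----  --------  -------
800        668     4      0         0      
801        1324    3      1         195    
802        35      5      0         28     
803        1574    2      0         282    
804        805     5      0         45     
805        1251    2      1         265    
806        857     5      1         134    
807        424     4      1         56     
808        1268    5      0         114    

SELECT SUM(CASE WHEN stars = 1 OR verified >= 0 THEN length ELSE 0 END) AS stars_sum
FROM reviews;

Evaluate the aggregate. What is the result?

review_id=800: ✓ → 668
review_id=801: ✓ → 1324
review_id=802: ✓ → 35
review_id=803: ✓ → 1574
review_id=804: ✓ → 805
review_id=805: ✓ → 1251
review_id=806: ✓ → 857
review_id=807: ✓ → 424
review_id=808: ✓ → 1268
stars_sum = 668 + 1324 + 35 + 1574 + 805 + 1251 + 857 + 424 + 1268 = 8206

8206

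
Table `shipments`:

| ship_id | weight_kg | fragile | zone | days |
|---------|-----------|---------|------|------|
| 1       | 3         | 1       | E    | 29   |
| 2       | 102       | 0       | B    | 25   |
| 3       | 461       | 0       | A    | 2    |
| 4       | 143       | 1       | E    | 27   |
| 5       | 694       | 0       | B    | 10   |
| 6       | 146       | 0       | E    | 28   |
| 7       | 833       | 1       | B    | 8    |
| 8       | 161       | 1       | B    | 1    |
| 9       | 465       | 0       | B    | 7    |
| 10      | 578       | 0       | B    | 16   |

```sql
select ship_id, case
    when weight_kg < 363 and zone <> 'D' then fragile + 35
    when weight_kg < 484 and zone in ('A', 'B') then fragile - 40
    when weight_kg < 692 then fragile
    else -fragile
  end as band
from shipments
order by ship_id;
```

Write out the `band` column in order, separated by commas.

36, 35, -40, 36, 0, 35, -1, 36, -40, 0

ship_id=1: weight_kg < 363 and zone <> 'D' → 36
ship_id=2: weight_kg < 363 and zone <> 'D' → 35
ship_id=3: weight_kg < 484 and zone in ('A', 'B') → -40
ship_id=4: weight_kg < 363 and zone <> 'D' → 36
ship_id=5: ELSE → 0
ship_id=6: weight_kg < 363 and zone <> 'D' → 35
ship_id=7: ELSE → -1
ship_id=8: weight_kg < 363 and zone <> 'D' → 36
ship_id=9: weight_kg < 484 and zone in ('A', 'B') → -40
ship_id=10: weight_kg < 692 → 0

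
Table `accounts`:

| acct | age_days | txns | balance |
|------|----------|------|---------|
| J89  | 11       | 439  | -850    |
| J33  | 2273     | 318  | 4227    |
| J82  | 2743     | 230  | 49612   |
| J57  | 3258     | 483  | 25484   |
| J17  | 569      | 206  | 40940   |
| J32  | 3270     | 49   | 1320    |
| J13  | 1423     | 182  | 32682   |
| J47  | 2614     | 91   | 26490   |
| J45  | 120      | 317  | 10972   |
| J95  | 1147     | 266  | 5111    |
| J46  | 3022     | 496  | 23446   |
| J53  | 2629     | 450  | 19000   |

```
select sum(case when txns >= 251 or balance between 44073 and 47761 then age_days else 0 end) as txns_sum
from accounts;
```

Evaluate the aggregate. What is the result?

12460

acct=J89: ✓ → 11
acct=J33: ✓ → 2273
acct=J82: ✗
acct=J57: ✓ → 3258
acct=J17: ✗
acct=J32: ✗
acct=J13: ✗
acct=J47: ✗
acct=J45: ✓ → 120
acct=J95: ✓ → 1147
acct=J46: ✓ → 3022
acct=J53: ✓ → 2629
txns_sum = 11 + 2273 + 3258 + 120 + 1147 + 3022 + 2629 = 12460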